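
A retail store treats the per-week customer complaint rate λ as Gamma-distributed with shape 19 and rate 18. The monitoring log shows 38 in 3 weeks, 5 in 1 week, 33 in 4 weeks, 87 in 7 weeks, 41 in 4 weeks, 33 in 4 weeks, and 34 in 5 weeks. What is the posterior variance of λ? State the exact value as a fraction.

145/1058

Total count: 38 + 5 + 33 + 87 + 41 + 33 + 34 = 271.
Total exposure: 3 + 1 + 4 + 7 + 4 + 4 + 5 = 28 weeks.
Posterior: α' = 19 + 271 = 290, β' = 18 + 28 = 46.
Posterior variance = α'/β'² = 290/2116 = 145/1058.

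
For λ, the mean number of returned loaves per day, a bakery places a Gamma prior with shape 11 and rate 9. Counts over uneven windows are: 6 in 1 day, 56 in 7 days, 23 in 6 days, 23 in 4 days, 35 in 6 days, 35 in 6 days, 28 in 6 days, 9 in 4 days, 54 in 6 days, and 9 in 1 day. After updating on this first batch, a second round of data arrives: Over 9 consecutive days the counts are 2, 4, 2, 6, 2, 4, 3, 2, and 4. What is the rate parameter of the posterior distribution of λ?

65

Total count: 6 + 56 + 23 + 23 + 35 + 35 + 28 + 9 + 54 + 9 = 278.
Total exposure: 1 + 7 + 6 + 4 + 6 + 6 + 6 + 4 + 6 + 1 = 47 days.
After the first batch: Gamma(11 + 278, 9 + 47) = Gamma(289, 56).
Total count: 2 + 4 + 2 + 6 + 2 + 4 + 3 + 2 + 4 = 29.
Total exposure: 9 days.
After the second batch: Gamma(289 + 29, 56 + 9) = Gamma(318, 65).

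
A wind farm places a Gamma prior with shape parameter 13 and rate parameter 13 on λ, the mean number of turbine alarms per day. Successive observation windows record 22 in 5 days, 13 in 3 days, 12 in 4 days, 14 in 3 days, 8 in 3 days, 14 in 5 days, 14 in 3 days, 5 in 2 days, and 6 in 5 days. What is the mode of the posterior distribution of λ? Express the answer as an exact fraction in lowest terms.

60/23

Total count: 22 + 13 + 12 + 14 + 8 + 14 + 14 + 5 + 6 = 108.
Total exposure: 5 + 3 + 4 + 3 + 3 + 5 + 3 + 2 + 5 = 33 days.
By Gamma–Poisson conjugacy, the posterior is Gamma(α + Σx, β + Σt) = Gamma(13 + 108, 13 + 33) = Gamma(121, 46).
Posterior mode = (α'−1)/β' = 120/46 = 60/23.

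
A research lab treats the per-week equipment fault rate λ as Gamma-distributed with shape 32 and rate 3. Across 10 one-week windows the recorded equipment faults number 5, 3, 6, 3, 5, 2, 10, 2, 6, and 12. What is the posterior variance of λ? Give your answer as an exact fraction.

Total count: 5 + 3 + 6 + 3 + 5 + 2 + 10 + 2 + 6 + 12 = 54.
Total exposure: 10 weeks.
By Gamma–Poisson conjugacy, the posterior is Gamma(α + Σx, β + Σt) = Gamma(32 + 54, 3 + 10) = Gamma(86, 13).
Posterior variance = α'/β'² = 86/169.

86/169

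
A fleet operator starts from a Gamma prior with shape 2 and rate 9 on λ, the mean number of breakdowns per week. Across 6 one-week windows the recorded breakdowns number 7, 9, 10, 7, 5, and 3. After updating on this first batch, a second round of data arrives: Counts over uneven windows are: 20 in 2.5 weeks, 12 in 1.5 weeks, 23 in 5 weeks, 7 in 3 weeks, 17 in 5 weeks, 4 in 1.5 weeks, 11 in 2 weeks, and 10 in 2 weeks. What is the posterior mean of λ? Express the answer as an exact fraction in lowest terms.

Total count: 7 + 9 + 10 + 7 + 5 + 3 = 41.
Total exposure: 6 weeks.
After the first batch: Gamma(2 + 41, 9 + 6) = Gamma(43, 15).
Total count: 20 + 12 + 23 + 7 + 17 + 4 + 11 + 10 = 104.
Total exposure: 2.5 + 1.5 + 5 + 3 + 5 + 1.5 + 2 + 2 = 22.5 weeks.
After the second batch: Gamma(43 + 104, 15 + 22.5) = Gamma(147, 75/2).
Posterior mean = α'/β' = 147/(75/2) = 98/25.

98/25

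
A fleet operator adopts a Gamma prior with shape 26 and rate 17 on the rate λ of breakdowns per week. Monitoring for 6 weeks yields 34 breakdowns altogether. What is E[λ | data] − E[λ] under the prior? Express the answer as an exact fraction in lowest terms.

422/391

Total count 34 over total exposure 6 weeks.
By Gamma–Poisson conjugacy, the posterior is Gamma(α + Σx, β + Σt) = Gamma(26 + 34, 17 + 6) = Gamma(60, 23).
Posterior mean = 60/23 = 60/23; prior mean = 26/17 = 26/17. Difference = 60/23 − 26/17 = 422/391.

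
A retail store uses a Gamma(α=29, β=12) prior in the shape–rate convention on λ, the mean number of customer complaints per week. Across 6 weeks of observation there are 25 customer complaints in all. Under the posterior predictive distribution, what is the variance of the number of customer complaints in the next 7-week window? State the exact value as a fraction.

175/6

Total count 25 over total exposure 6 weeks.
Conjugate update: add total count to the shape and total exposure to the rate, giving Gamma(54, 18).
The posterior predictive for a window of length T is Negative Binomial with variance T·α'·(β'+T)/β'² = 7·54·25/324 = 175/6.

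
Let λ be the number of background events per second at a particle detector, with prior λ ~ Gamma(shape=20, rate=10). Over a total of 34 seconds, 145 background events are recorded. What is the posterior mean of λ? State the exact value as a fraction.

Total count 145 over total exposure 34 seconds.
Posterior: α' = 20 + 145 = 165, β' = 10 + 34 = 44.
Posterior mean = α'/β' = 165/44 = 15/4.

15/4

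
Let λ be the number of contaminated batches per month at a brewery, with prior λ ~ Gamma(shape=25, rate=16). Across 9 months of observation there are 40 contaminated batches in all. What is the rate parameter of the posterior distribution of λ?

25

Total count 40 over total exposure 9 months.
Posterior: α' = 25 + 40 = 65, β' = 16 + 9 = 25.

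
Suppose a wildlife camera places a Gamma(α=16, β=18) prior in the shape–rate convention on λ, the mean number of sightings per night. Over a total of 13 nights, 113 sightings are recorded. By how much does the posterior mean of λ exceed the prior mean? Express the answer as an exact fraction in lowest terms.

913/279

Total count 113 over total exposure 13 nights.
Gamma(α, β) with Poisson data over total exposure Σt gives posterior Gamma(α+Σx, β+Σt) = Gamma(129, 31).
Posterior mean = 129/31 = 129/31; prior mean = 16/18 = 8/9. Difference = 129/31 − 8/9 = 913/279.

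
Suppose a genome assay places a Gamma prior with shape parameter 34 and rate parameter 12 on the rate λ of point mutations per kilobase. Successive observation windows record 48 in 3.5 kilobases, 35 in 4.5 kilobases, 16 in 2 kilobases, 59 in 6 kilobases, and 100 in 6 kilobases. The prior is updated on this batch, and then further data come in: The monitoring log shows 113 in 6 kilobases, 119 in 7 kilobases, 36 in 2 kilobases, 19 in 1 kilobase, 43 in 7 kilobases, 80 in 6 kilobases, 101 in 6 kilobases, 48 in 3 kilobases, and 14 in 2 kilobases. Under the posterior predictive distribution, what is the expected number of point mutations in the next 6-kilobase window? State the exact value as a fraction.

Total count: 48 + 35 + 16 + 59 + 100 = 258.
Total exposure: 3.5 + 4.5 + 2 + 6 + 6 = 22 kilobases.
After the first batch: Gamma(34 + 258, 12 + 22) = Gamma(292, 34).
Total count: 113 + 119 + 36 + 19 + 43 + 80 + 101 + 48 + 14 = 573.
Total exposure: 6 + 7 + 2 + 1 + 7 + 6 + 6 + 3 + 2 = 40 kilobases.
After the second batch: Gamma(292 + 573, 34 + 40) = Gamma(865, 74).
Predictive mean over a 6-kilobase window = T·E[λ|data] = 6·865/74 = 2595/37.

2595/37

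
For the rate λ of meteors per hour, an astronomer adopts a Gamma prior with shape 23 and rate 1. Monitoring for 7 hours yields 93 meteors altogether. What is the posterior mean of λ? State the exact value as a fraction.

29/2

Total count 93 over total exposure 7 hours.
Posterior: α' = 23 + 93 = 116, β' = 1 + 7 = 8.
Posterior mean = α'/β' = 116/8 = 29/2.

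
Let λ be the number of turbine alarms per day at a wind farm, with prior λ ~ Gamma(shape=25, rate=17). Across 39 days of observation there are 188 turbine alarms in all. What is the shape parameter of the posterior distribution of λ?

213

Total count 188 over total exposure 39 days.
By Gamma–Poisson conjugacy, the posterior is Gamma(α + Σx, β + Σt) = Gamma(25 + 188, 17 + 39) = Gamma(213, 56).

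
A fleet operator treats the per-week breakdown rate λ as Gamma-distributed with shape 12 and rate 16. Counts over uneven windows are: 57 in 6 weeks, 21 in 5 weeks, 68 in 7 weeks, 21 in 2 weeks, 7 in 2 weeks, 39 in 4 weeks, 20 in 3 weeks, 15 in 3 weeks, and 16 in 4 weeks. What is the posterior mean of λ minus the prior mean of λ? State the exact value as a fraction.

237/52

Total count: 57 + 21 + 68 + 21 + 7 + 39 + 20 + 15 + 16 = 264.
Total exposure: 6 + 5 + 7 + 2 + 2 + 4 + 3 + 3 + 4 = 36 weeks.
The Gamma prior is conjugate for the Poisson rate, so λ | data ~ Gamma(12+264, 16+36) = Gamma(276, 52).
Posterior mean = 276/52 = 69/13; prior mean = 12/16 = 3/4. Difference = 69/13 − 3/4 = 237/52.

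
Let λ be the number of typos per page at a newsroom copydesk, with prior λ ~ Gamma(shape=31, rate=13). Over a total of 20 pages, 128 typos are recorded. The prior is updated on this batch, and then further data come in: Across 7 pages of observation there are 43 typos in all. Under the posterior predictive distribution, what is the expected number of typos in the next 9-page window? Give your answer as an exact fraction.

Total count 128 over total exposure 20 pages.
After the first batch: Gamma(31 + 128, 13 + 20) = Gamma(159, 33).
Total count 43 over total exposure 7 pages.
After the second batch: Gamma(159 + 43, 33 + 7) = Gamma(202, 40).
Predictive mean over a 9-page window = T·E[λ|data] = 9·202/40 = 909/20.

909/20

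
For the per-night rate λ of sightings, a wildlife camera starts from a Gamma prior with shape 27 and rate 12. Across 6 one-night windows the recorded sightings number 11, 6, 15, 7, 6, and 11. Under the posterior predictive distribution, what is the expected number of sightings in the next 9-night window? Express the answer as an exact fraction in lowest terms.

Total count: 11 + 6 + 15 + 7 + 6 + 11 = 56.
Total exposure: 6 nights.
Conjugate update: add total count to the shape and total exposure to the rate, giving Gamma(83, 18).
Predictive mean over a 9-night window = T·E[λ|data] = 9·83/18 = 83/2.

83/2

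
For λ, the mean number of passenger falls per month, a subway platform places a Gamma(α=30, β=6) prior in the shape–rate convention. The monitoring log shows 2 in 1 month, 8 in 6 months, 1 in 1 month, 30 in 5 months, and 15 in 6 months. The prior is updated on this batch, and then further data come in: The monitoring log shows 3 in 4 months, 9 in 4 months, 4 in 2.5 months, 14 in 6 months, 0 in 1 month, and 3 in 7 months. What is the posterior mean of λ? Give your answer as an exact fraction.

238/99

Total count: 2 + 8 + 1 + 30 + 15 = 56.
Total exposure: 1 + 6 + 1 + 5 + 6 = 19 months.
After the first batch: Gamma(30 + 56, 6 + 19) = Gamma(86, 25).
Total count: 3 + 9 + 4 + 14 + 0 + 3 = 33.
Total exposure: 4 + 4 + 2.5 + 6 + 1 + 7 = 24.5 months.
After the second batch: Gamma(86 + 33, 25 + 24.5) = Gamma(119, 99/2).
Posterior mean = α'/β' = 119/(99/2) = 238/99.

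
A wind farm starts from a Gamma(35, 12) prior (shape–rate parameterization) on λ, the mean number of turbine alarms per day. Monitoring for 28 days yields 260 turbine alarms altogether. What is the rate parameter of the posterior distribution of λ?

Total count 260 over total exposure 28 days.
The Gamma prior is conjugate for the Poisson rate, so λ | data ~ Gamma(35+260, 12+28) = Gamma(295, 40).

40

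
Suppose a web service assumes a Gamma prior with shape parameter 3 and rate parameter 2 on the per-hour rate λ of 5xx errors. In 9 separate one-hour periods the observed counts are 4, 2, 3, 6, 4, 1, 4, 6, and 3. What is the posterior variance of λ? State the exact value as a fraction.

Total count: 4 + 2 + 3 + 6 + 4 + 1 + 4 + 6 + 3 = 33.
Total exposure: 9 hours.
Gamma(α, β) with Poisson data over total exposure Σt gives posterior Gamma(α+Σx, β+Σt) = Gamma(36, 11).
Posterior variance = α'/β'² = 36/121.

36/121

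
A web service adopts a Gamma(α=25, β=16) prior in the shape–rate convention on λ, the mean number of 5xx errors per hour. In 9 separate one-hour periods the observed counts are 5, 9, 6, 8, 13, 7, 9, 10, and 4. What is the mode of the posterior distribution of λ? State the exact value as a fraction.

Total count: 5 + 9 + 6 + 8 + 13 + 7 + 9 + 10 + 4 = 71.
Total exposure: 9 hours.
By Gamma–Poisson conjugacy, the posterior is Gamma(α + Σx, β + Σt) = Gamma(25 + 71, 16 + 9) = Gamma(96, 25).
Posterior mode = (α'−1)/β' = 95/25 = 19/5.

19/5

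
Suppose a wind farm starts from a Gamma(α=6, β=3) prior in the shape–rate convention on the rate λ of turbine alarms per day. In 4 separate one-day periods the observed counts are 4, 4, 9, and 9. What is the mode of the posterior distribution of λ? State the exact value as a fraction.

Total count: 4 + 4 + 9 + 9 = 26.
Total exposure: 4 days.
Gamma(α, β) with Poisson data over total exposure Σt gives posterior Gamma(α+Σx, β+Σt) = Gamma(32, 7).
Posterior mode = (α'−1)/β' = 31/7.

31/7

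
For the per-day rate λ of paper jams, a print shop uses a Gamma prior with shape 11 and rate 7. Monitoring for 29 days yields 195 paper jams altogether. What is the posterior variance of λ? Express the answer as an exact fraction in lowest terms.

103/648

Total count 195 over total exposure 29 days.
The Gamma prior is conjugate for the Poisson rate, so λ | data ~ Gamma(11+195, 7+29) = Gamma(206, 36).
Posterior variance = α'/β'² = 206/1296 = 103/648.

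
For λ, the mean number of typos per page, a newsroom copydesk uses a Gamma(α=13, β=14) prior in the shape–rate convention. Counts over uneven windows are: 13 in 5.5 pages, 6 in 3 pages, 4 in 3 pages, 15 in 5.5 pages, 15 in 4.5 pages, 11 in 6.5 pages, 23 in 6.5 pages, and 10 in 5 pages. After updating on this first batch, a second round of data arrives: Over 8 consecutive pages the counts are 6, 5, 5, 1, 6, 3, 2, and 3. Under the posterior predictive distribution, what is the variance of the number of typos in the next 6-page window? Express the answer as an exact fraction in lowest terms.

25380/1681

Total count: 13 + 6 + 4 + 15 + 15 + 11 + 23 + 10 = 97.
Total exposure: 5.5 + 3 + 3 + 5.5 + 4.5 + 6.5 + 6.5 + 5 = 39.5 pages.
After the first batch: Gamma(13 + 97, 14 + 39.5) = Gamma(110, 107/2).
Total count: 6 + 5 + 5 + 1 + 6 + 3 + 2 + 3 = 31.
Total exposure: 8 pages.
After the second batch: Gamma(110 + 31, 107/2 + 8) = Gamma(141, 123/2).
The posterior predictive for a window of length T is Negative Binomial with variance T·α'·(β'+T)/β'² = 6·141·(135/2)/(15129/4) = 25380/1681.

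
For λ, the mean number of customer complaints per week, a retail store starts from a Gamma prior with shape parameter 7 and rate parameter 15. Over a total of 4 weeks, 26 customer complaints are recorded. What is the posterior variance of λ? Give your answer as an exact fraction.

33/361

Total count 26 over total exposure 4 weeks.
Gamma(α, β) with Poisson data over total exposure Σt gives posterior Gamma(α+Σx, β+Σt) = Gamma(33, 19).
Posterior variance = α'/β'² = 33/361.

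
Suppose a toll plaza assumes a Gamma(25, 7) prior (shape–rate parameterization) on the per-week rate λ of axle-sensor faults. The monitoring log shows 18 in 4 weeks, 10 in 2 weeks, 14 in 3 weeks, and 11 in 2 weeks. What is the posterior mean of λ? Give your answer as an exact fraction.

Total count: 18 + 10 + 14 + 11 = 53.
Total exposure: 4 + 2 + 3 + 2 = 11 weeks.
Conjugate update: add total count to the shape and total exposure to the rate, giving Gamma(78, 18).
Posterior mean = α'/β' = 78/18 = 13/3.

13/3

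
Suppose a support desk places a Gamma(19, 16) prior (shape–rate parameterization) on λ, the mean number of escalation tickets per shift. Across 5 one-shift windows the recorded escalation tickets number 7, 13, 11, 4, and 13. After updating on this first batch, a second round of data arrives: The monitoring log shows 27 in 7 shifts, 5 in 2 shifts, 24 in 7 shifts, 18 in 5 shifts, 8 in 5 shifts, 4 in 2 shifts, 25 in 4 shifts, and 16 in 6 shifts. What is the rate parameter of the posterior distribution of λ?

Total count: 7 + 13 + 11 + 4 + 13 = 48.
Total exposure: 5 shifts.
After the first batch: Gamma(19 + 48, 16 + 5) = Gamma(67, 21).
Total count: 27 + 5 + 24 + 18 + 8 + 4 + 25 + 16 = 127.
Total exposure: 7 + 2 + 7 + 5 + 5 + 2 + 4 + 6 = 38 shifts.
After the second batch: Gamma(67 + 127, 21 + 38) = Gamma(194, 59).

59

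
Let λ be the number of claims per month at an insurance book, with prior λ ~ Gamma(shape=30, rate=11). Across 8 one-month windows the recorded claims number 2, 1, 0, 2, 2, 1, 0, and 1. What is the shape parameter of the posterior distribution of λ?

Total count: 2 + 1 + 0 + 2 + 2 + 1 + 0 + 1 = 9.
Total exposure: 8 months.
Gamma(α, β) with Poisson data over total exposure Σt gives posterior Gamma(α+Σx, β+Σt) = Gamma(39, 19).

39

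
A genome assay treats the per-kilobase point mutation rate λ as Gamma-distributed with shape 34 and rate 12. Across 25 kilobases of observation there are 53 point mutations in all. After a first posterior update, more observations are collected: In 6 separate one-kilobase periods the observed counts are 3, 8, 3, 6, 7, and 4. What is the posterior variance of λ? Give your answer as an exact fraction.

118/1849

Total count 53 over total exposure 25 kilobases.
After the first batch: Gamma(34 + 53, 12 + 25) = Gamma(87, 37).
Total count: 3 + 8 + 3 + 6 + 7 + 4 = 31.
Total exposure: 6 kilobases.
After the second batch: Gamma(87 + 31, 37 + 6) = Gamma(118, 43).
Posterior variance = α'/β'² = 118/1849.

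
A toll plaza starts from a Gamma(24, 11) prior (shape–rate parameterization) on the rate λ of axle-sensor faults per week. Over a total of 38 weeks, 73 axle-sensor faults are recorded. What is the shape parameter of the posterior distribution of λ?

Total count 73 over total exposure 38 weeks.
Conjugate update: add total count to the shape and total exposure to the rate, giving Gamma(97, 49).

97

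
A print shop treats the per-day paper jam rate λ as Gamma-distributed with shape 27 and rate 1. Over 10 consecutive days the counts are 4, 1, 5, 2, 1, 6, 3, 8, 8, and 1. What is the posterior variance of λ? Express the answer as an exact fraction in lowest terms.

6/11

Total count: 4 + 1 + 5 + 2 + 1 + 6 + 3 + 8 + 8 + 1 = 39.
Total exposure: 10 days.
By Gamma–Poisson conjugacy, the posterior is Gamma(α + Σx, β + Σt) = Gamma(27 + 39, 1 + 10) = Gamma(66, 11).
Posterior variance = α'/β'² = 66/121 = 6/11.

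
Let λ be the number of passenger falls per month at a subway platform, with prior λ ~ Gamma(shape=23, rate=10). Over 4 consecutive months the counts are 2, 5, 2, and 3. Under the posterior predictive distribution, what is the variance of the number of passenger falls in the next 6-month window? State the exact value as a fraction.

150/7

Total count: 2 + 5 + 2 + 3 = 12.
Total exposure: 4 months.
The Gamma prior is conjugate for the Poisson rate, so λ | data ~ Gamma(23+12, 10+4) = Gamma(35, 14).
The posterior predictive for a window of length T is Negative Binomial with variance T·α'·(β'+T)/β'² = 6·35·20/196 = 150/7.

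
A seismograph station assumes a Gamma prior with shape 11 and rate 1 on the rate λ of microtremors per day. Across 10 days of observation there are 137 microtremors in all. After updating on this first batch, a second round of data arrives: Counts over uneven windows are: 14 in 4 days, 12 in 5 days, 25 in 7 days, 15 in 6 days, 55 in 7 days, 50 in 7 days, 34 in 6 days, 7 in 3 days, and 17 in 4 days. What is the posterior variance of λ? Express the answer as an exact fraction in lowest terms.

377/3600

Total count 137 over total exposure 10 days.
After the first batch: Gamma(11 + 137, 1 + 10) = Gamma(148, 11).
Total count: 14 + 12 + 25 + 15 + 55 + 50 + 34 + 7 + 17 = 229.
Total exposure: 4 + 5 + 7 + 6 + 7 + 7 + 6 + 3 + 4 = 49 days.
After the second batch: Gamma(148 + 229, 11 + 49) = Gamma(377, 60).
Posterior variance = α'/β'² = 377/3600.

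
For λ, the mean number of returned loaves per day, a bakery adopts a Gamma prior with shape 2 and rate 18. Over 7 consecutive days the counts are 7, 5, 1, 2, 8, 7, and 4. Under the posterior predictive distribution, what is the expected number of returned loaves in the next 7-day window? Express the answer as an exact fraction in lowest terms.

252/25

Total count: 7 + 5 + 1 + 2 + 8 + 7 + 4 = 34.
Total exposure: 7 days.
The Gamma prior is conjugate for the Poisson rate, so λ | data ~ Gamma(2+34, 18+7) = Gamma(36, 25).
Predictive mean over a 7-day window = T·E[λ|data] = 7·36/25 = 252/25.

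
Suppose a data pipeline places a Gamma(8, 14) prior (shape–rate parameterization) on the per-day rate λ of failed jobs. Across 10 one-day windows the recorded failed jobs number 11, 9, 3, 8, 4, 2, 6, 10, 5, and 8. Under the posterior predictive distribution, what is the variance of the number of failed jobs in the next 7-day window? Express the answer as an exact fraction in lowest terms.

Total count: 11 + 9 + 3 + 8 + 4 + 2 + 6 + 10 + 5 + 8 = 66.
Total exposure: 10 days.
Posterior: α' = 8 + 66 = 74, β' = 14 + 10 = 24.
The posterior predictive for a window of length T is Negative Binomial with variance T·α'·(β'+T)/β'² = 7·74·31/576 = 8029/288.

8029/288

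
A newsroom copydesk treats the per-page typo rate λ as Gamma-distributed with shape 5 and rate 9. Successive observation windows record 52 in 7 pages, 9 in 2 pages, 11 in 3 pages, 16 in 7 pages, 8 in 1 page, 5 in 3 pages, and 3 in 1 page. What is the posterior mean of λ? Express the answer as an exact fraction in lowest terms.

109/33

Total count: 52 + 9 + 11 + 16 + 8 + 5 + 3 = 104.
Total exposure: 7 + 2 + 3 + 7 + 1 + 3 + 1 = 24 pages.
Posterior: α' = 5 + 104 = 109, β' = 9 + 24 = 33.
Posterior mean = α'/β' = 109/33.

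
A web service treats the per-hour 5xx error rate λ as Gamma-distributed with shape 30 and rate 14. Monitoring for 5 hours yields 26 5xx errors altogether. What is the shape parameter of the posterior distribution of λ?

56

Total count 26 over total exposure 5 hours.
Posterior: α' = 30 + 26 = 56, β' = 14 + 5 = 19.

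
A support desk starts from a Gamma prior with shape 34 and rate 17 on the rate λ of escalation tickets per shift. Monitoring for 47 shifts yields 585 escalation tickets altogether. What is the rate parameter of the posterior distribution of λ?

Total count 585 over total exposure 47 shifts.
The Gamma prior is conjugate for the Poisson rate, so λ | data ~ Gamma(34+585, 17+47) = Gamma(619, 64).

64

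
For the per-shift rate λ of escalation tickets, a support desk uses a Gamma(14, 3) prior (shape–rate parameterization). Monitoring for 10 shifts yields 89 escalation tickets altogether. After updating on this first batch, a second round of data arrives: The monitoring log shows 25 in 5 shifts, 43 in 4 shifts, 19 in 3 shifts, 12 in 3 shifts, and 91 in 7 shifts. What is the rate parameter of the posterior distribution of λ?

Total count 89 over total exposure 10 shifts.
After the first batch: Gamma(14 + 89, 3 + 10) = Gamma(103, 13).
Total count: 25 + 43 + 19 + 12 + 91 = 190.
Total exposure: 5 + 4 + 3 + 3 + 7 = 22 shifts.
After the second batch: Gamma(103 + 190, 13 + 22) = Gamma(293, 35).

35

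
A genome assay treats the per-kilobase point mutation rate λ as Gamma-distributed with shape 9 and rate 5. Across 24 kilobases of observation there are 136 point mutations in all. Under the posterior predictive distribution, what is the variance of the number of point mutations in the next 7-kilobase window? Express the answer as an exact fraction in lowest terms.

Total count 136 over total exposure 24 kilobases.
The Gamma prior is conjugate for the Poisson rate, so λ | data ~ Gamma(9+136, 5+24) = Gamma(145, 29).
The posterior predictive for a window of length T is Negative Binomial with variance T·α'·(β'+T)/β'² = 7·145·36/841 = 1260/29.

1260/29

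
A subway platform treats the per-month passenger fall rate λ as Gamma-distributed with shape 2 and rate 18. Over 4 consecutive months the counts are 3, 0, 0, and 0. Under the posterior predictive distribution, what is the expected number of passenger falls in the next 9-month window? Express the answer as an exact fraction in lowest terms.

Total count: 3 + 0 + 0 + 0 = 3.
Total exposure: 4 months.
The Gamma prior is conjugate for the Poisson rate, so λ | data ~ Gamma(2+3, 18+4) = Gamma(5, 22).
Predictive mean over a 9-month window = T·E[λ|data] = 9·5/22 = 45/22.

45/22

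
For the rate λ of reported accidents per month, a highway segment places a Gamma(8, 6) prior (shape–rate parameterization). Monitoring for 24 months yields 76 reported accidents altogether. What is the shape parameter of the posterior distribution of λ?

84

Total count 76 over total exposure 24 months.
Gamma(α, β) with Poisson data over total exposure Σt gives posterior Gamma(α+Σx, β+Σt) = Gamma(84, 30).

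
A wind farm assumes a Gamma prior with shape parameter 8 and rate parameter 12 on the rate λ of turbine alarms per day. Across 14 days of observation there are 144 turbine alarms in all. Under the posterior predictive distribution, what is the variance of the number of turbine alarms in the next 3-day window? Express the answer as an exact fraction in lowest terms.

3306/169

Total count 144 over total exposure 14 days.
Conjugate update: add total count to the shape and total exposure to the rate, giving Gamma(152, 26).
The posterior predictive for a window of length T is Negative Binomial with variance T·α'·(β'+T)/β'² = 3·152·29/676 = 3306/169.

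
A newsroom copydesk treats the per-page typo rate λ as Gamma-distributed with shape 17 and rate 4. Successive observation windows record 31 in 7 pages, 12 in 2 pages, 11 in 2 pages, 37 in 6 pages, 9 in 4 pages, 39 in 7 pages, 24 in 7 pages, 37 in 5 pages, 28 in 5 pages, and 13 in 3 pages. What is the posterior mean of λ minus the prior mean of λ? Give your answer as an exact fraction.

37/52

Total count: 31 + 12 + 11 + 37 + 9 + 39 + 24 + 37 + 28 + 13 = 241.
Total exposure: 7 + 2 + 2 + 6 + 4 + 7 + 7 + 5 + 5 + 3 = 48 pages.
Gamma(α, β) with Poisson data over total exposure Σt gives posterior Gamma(α+Σx, β+Σt) = Gamma(258, 52).
Posterior mean = 258/52 = 129/26; prior mean = 17/4 = 17/4. Difference = 129/26 − 17/4 = 37/52.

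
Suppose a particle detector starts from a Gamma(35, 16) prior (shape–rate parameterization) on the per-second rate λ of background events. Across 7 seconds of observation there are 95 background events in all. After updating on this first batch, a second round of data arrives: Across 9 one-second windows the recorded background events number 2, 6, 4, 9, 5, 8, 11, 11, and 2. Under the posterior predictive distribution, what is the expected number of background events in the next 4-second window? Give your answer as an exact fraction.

Total count 95 over total exposure 7 seconds.
After the first batch: Gamma(35 + 95, 16 + 7) = Gamma(130, 23).
Total count: 2 + 6 + 4 + 9 + 5 + 8 + 11 + 11 + 2 = 58.
Total exposure: 9 seconds.
After the second batch: Gamma(130 + 58, 23 + 9) = Gamma(188, 32).
Predictive mean over a 4-second window = T·E[λ|data] = 4·188/32 = 47/2.

47/2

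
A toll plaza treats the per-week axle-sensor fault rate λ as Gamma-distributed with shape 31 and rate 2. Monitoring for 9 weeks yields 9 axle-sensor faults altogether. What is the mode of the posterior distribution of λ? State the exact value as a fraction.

Total count 9 over total exposure 9 weeks.
Posterior: α' = 31 + 9 = 40, β' = 2 + 9 = 11.
Posterior mode = (α'−1)/β' = 39/11.

39/11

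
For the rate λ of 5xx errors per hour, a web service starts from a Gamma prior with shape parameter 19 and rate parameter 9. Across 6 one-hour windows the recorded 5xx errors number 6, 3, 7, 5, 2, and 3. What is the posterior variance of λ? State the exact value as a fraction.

1/5

Total count: 6 + 3 + 7 + 5 + 2 + 3 = 26.
Total exposure: 6 hours.
Posterior: α' = 19 + 26 = 45, β' = 9 + 6 = 15.
Posterior variance = α'/β'² = 45/225 = 1/5.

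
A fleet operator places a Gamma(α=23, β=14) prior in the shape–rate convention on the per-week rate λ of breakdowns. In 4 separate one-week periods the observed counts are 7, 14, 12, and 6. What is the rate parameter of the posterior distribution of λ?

18

Total count: 7 + 14 + 12 + 6 = 39.
Total exposure: 4 weeks.
The Gamma prior is conjugate for the Poisson rate, so λ | data ~ Gamma(23+39, 14+4) = Gamma(62, 18).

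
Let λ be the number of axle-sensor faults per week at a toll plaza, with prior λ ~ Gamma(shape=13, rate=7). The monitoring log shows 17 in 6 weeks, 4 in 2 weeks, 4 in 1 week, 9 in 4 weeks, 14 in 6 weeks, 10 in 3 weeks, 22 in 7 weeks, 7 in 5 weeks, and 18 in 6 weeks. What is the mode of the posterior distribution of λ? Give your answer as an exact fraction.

Total count: 17 + 4 + 4 + 9 + 14 + 10 + 22 + 7 + 18 = 105.
Total exposure: 6 + 2 + 1 + 4 + 6 + 3 + 7 + 5 + 6 = 40 weeks.
Conjugate update: add total count to the shape and total exposure to the rate, giving Gamma(118, 47).
Posterior mode = (α'−1)/β' = 117/47.

117/47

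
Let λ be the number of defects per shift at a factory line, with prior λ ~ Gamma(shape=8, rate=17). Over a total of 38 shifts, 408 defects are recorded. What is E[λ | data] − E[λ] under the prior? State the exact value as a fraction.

Total count 408 over total exposure 38 shifts.
Posterior: α' = 8 + 408 = 416, β' = 17 + 38 = 55.
Posterior mean = 416/55 = 416/55; prior mean = 8/17 = 8/17. Difference = 416/55 − 8/17 = 6632/935.

6632/935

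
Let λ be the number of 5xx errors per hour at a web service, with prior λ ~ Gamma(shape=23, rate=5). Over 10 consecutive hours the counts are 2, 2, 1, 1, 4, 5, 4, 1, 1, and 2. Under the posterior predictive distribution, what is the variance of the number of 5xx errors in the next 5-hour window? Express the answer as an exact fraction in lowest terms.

184/9

Total count: 2 + 2 + 1 + 1 + 4 + 5 + 4 + 1 + 1 + 2 = 23.
Total exposure: 10 hours.
Posterior: α' = 23 + 23 = 46, β' = 5 + 10 = 15.
The posterior predictive for a window of length T is Negative Binomial with variance T·α'·(β'+T)/β'² = 5·46·20/225 = 184/9.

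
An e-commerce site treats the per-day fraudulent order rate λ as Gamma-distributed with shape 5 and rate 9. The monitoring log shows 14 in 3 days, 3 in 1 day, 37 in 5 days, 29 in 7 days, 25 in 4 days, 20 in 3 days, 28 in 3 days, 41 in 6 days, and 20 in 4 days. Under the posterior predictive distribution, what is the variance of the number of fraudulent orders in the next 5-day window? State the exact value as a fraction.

Total count: 14 + 3 + 37 + 29 + 25 + 20 + 28 + 41 + 20 = 217.
Total exposure: 3 + 1 + 5 + 7 + 4 + 3 + 3 + 6 + 4 = 36 days.
Conjugate update: add total count to the shape and total exposure to the rate, giving Gamma(222, 45).
The posterior predictive for a window of length T is Negative Binomial with variance T·α'·(β'+T)/β'² = 5·222·50/2025 = 740/27.

740/27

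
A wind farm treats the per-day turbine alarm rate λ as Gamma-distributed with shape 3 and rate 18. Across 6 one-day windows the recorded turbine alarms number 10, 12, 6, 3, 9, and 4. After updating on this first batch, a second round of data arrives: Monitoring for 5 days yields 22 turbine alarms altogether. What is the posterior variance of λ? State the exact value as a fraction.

Total count: 10 + 12 + 6 + 3 + 9 + 4 = 44.
Total exposure: 6 days.
After the first batch: Gamma(3 + 44, 18 + 6) = Gamma(47, 24).
Total count 22 over total exposure 5 days.
After the second batch: Gamma(47 + 22, 24 + 5) = Gamma(69, 29).
Posterior variance = α'/β'² = 69/841.

69/841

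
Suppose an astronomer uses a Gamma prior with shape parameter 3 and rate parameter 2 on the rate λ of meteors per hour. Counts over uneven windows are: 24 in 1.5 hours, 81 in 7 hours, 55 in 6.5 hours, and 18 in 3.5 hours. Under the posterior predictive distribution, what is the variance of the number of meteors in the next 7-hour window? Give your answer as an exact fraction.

Total count: 24 + 81 + 55 + 18 = 178.
Total exposure: 1.5 + 7 + 6.5 + 3.5 = 18.5 hours.
Gamma(α, β) with Poisson data over total exposure Σt gives posterior Gamma(α+Σx, β+Σt) = Gamma(181, 41/2).
The posterior predictive for a window of length T is Negative Binomial with variance T·α'·(β'+T)/β'² = 7·181·(55/2)/(1681/4) = 139370/1681.

139370/1681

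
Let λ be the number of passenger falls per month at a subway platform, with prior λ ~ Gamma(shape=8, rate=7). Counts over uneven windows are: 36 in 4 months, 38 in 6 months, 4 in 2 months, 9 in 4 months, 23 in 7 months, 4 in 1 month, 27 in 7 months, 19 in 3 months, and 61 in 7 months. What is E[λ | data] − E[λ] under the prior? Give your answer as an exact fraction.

Total count: 36 + 38 + 4 + 9 + 23 + 4 + 27 + 19 + 61 = 221.
Total exposure: 4 + 6 + 2 + 4 + 7 + 1 + 7 + 3 + 7 = 41 months.
The Gamma prior is conjugate for the Poisson rate, so λ | data ~ Gamma(8+221, 7+41) = Gamma(229, 48).
Posterior mean = 229/48 = 229/48; prior mean = 8/7 = 8/7. Difference = 229/48 − 8/7 = 1219/336.

1219/336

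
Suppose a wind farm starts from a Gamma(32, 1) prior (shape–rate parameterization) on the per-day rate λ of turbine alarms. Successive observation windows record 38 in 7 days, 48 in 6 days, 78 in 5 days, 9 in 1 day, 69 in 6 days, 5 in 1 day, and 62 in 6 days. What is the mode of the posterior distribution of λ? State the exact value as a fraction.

340/33

Total count: 38 + 48 + 78 + 9 + 69 + 5 + 62 = 309.
Total exposure: 7 + 6 + 5 + 1 + 6 + 1 + 6 = 32 days.
Gamma(α, β) with Poisson data over total exposure Σt gives posterior Gamma(α+Σx, β+Σt) = Gamma(341, 33).
Posterior mode = (α'−1)/β' = 340/33.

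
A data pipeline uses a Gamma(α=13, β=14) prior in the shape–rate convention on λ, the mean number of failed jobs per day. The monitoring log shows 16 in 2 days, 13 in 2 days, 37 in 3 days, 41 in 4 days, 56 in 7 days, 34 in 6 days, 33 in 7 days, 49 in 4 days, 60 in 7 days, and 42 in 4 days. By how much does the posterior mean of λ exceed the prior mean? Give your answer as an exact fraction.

592/105

Total count: 16 + 13 + 37 + 41 + 56 + 34 + 33 + 49 + 60 + 42 = 381.
Total exposure: 2 + 2 + 3 + 4 + 7 + 6 + 7 + 4 + 7 + 4 = 46 days.
Posterior: α' = 13 + 381 = 394, β' = 14 + 46 = 60.
Posterior mean = 394/60 = 197/30; prior mean = 13/14 = 13/14. Difference = 197/30 − 13/14 = 592/105.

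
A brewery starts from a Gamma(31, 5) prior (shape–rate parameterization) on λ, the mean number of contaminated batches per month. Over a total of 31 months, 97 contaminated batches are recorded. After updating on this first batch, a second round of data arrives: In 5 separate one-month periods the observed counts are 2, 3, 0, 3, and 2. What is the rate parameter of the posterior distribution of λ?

Total count 97 over total exposure 31 months.
After the first batch: Gamma(31 + 97, 5 + 31) = Gamma(128, 36).
Total count: 2 + 3 + 0 + 3 + 2 = 10.
Total exposure: 5 months.
After the second batch: Gamma(128 + 10, 36 + 5) = Gamma(138, 41).

41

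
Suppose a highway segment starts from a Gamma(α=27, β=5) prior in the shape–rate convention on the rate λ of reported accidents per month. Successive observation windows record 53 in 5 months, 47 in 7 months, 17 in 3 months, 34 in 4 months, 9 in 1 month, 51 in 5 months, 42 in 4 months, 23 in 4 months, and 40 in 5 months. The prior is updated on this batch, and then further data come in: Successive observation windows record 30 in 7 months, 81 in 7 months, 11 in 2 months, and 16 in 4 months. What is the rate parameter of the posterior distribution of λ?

63

Total count: 53 + 47 + 17 + 34 + 9 + 51 + 42 + 23 + 40 = 316.
Total exposure: 5 + 7 + 3 + 4 + 1 + 5 + 4 + 4 + 5 = 38 months.
After the first batch: Gamma(27 + 316, 5 + 38) = Gamma(343, 43).
Total count: 30 + 81 + 11 + 16 = 138.
Total exposure: 7 + 7 + 2 + 4 = 20 months.
After the second batch: Gamma(343 + 138, 43 + 20) = Gamma(481, 63).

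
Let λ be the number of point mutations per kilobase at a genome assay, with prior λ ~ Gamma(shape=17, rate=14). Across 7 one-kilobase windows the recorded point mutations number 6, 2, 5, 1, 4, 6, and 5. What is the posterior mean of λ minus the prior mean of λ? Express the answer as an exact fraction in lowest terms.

Total count: 6 + 2 + 5 + 1 + 4 + 6 + 5 = 29.
Total exposure: 7 kilobases.
Posterior: α' = 17 + 29 = 46, β' = 14 + 7 = 21.
Posterior mean = 46/21 = 46/21; prior mean = 17/14 = 17/14. Difference = 46/21 − 17/14 = 41/42.

41/42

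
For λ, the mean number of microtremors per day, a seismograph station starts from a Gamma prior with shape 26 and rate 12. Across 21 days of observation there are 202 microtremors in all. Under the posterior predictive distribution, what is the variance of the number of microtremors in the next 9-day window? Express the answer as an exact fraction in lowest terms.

9576/121

Total count 202 over total exposure 21 days.
Conjugate update: add total count to the shape and total exposure to the rate, giving Gamma(228, 33).
The posterior predictive for a window of length T is Negative Binomial with variance T·α'·(β'+T)/β'² = 9·228·42/1089 = 9576/121.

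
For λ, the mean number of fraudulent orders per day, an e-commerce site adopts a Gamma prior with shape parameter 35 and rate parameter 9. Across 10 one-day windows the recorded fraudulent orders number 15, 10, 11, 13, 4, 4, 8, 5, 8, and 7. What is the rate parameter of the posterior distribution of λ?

19

Total count: 15 + 10 + 11 + 13 + 4 + 4 + 8 + 5 + 8 + 7 = 85.
Total exposure: 10 days.
The Gamma prior is conjugate for the Poisson rate, so λ | data ~ Gamma(35+85, 9+10) = Gamma(120, 19).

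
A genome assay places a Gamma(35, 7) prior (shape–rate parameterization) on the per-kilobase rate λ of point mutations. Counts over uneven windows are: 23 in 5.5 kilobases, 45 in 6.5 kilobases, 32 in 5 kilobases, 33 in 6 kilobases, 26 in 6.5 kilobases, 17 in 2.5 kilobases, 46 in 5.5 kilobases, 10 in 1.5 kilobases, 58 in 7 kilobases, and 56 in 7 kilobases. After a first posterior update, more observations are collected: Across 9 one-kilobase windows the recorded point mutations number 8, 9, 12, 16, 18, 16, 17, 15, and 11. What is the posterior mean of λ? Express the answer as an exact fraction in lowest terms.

503/69

Total count: 23 + 45 + 32 + 33 + 26 + 17 + 46 + 10 + 58 + 56 = 346.
Total exposure: 5.5 + 6.5 + 5 + 6 + 6.5 + 2.5 + 5.5 + 1.5 + 7 + 7 = 53 kilobases.
After the first batch: Gamma(35 + 346, 7 + 53) = Gamma(381, 60).
Total count: 8 + 9 + 12 + 16 + 18 + 16 + 17 + 15 + 11 = 122.
Total exposure: 9 kilobases.
After the second batch: Gamma(381 + 122, 60 + 9) = Gamma(503, 69).
Posterior mean = α'/β' = 503/69.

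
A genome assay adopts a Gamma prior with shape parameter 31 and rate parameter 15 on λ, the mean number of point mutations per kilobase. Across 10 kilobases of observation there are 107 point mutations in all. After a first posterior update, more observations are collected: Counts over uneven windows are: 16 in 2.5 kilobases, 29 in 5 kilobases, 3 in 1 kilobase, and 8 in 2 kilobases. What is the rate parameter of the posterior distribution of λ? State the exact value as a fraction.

71/2

Total count 107 over total exposure 10 kilobases.
After the first batch: Gamma(31 + 107, 15 + 10) = Gamma(138, 25).
Total count: 16 + 29 + 3 + 8 = 56.
Total exposure: 2.5 + 5 + 1 + 2 = 10.5 kilobases.
After the second batch: Gamma(138 + 56, 25 + 10.5) = Gamma(194, 71/2).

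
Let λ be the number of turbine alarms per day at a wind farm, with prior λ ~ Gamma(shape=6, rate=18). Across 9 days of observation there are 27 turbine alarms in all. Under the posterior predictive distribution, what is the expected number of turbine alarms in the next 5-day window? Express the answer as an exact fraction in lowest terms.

55/9

Total count 27 over total exposure 9 days.
By Gamma–Poisson conjugacy, the posterior is Gamma(α + Σx, β + Σt) = Gamma(6 + 27, 18 + 9) = Gamma(33, 27).
Predictive mean over a 5-day window = T·E[λ|data] = 5·33/27 = 55/9.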